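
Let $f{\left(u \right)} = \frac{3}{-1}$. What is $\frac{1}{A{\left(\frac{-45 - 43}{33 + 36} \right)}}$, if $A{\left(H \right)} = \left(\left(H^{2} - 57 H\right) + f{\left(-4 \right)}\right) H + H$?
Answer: $- \frac{328509}{30300688} \approx -0.010842$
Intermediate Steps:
$f{\left(u \right)} = -3$ ($f{\left(u \right)} = 3 \left(-1\right) = -3$)
$A{\left(H \right)} = H + H \left(-3 + H^{2} - 57 H\right)$ ($A{\left(H \right)} = \left(\left(H^{2} - 57 H\right) - 3\right) H + H = \left(-3 + H^{2} - 57 H\right) H + H = H \left(-3 + H^{2} - 57 H\right) + H = H + H \left(-3 + H^{2} - 57 H\right)$)
$\frac{1}{A{\left(\frac{-45 - 43}{33 + 36} \right)}} = \frac{1}{\frac{-45 - 43}{33 + 36} \left(-2 + \left(\frac{-45 - 43}{33 + 36}\right)^{2} - 57 \frac{-45 - 43}{33 + 36}\right)} = \frac{1}{- \frac{88}{69} \left(-2 + \left(- \frac{88}{69}\right)^{2} - 57 \left(- \frac{88}{69}\right)\right)} = \frac{1}{\left(-88\right) \frac{1}{69} \left(-2 + \left(\left(-88\right) \frac{1}{69}\right)^{2} - 57 \left(\left(-88\right) \frac{1}{69}\right)\right)} = \frac{1}{\left(- \frac{88}{69}\right) \left(-2 + \left(- \frac{88}{69}\right)^{2} - - \frac{1672}{23}\right)} = \frac{1}{\left(- \frac{88}{69}\right) \left(-2 + \frac{7744}{4761} + \frac{1672}{23}\right)} = \frac{1}{\left(- \frac{88}{69}\right) \frac{344326}{4761}} = \frac{1}{- \frac{30300688}{328509}} = - \frac{328509}{30300688}$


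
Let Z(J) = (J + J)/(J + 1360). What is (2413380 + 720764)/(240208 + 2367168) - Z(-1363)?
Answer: -443644034/488883 ≈ -907.46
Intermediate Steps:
Z(J) = 2*J/(1360 + J) (Z(J) = (2*J)/(1360 + J) = 2*J/(1360 + J))
(2413380 + 720764)/(240208 + 2367168) - Z(-1363) = (2413380 + 720764)/(240208 + 2367168) - 2*(-1363)/(1360 - 1363) = 3134144/2607376 - 2*(-1363)/(-3) = 3134144*(1/2607376) - 2*(-1363)*(-1)/3 = 195884/162961 - 1*2726/3 = 195884/162961 - 2726/3 = -443644034/488883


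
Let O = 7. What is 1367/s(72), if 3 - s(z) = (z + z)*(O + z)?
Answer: -1367/11373 ≈ -0.12020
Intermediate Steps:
s(z) = 3 - 2*z*(7 + z) (s(z) = 3 - (z + z)*(7 + z) = 3 - 2*z*(7 + z))
1367/s(72) = 1367/(3 - 14*72 - 2*72**2) = 1367/(3 - 1008 - 2*5184) = 1367/(3 - 1008 - 10368) = 1367/(-11373) = 1367*(-1/11373) = -1367/11373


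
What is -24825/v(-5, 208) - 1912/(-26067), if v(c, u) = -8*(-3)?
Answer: -215689129/208536 ≈ -1034.3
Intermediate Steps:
v(c, u) = 24
-24825/v(-5, 208) - 1912/(-26067) = -24825/24 - 1912/(-26067) = -24825*1/24 - 1912*(-1/26067) = -8275/8 + 1912/26067 = -215689129/208536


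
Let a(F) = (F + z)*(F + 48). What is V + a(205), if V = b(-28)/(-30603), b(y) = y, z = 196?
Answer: 3104766187/30603 ≈ 1.0145e+5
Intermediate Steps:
a(F) = (48 + F)*(196 + F) (a(F) = (F + 196)*(F + 48) = (196 + F)*(48 + F) = (48 + F)*(196 + F))
V = 28/30603 (V = -28/(-30603) = -28*(-1/30603) = 28/30603 ≈ 0.00091494)
V + a(205) = 28/30603 + (9408 + 205² + 244*205) = 28/30603 + (9408 + 42025 + 50020) = 28/30603 + 101453 = 3104766187/30603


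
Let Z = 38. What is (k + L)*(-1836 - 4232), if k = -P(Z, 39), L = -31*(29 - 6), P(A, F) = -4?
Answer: 4302212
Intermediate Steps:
L = -713 (L = -31*23 = -713)
k = 4 (k = -1*(-4) = 4)
(k + L)*(-1836 - 4232) = (4 - 713)*(-1836 - 4232) = -709*(-6068) = 4302212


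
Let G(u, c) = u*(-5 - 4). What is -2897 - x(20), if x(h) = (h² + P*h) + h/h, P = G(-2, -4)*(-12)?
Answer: 1022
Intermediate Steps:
G(u, c) = -9*u (G(u, c) = u*(-9) = -9*u)
P = -216 (P = -9*(-2)*(-12) = 18*(-12) = -216)
x(h) = 1 + h² - 216*h (x(h) = (h² - 216*h) + h/h = (h² - 216*h) + 1 = 1 + h² - 216*h)
-2897 - x(20) = -2897 - (1 + 20² - 216*20) = -2897 - (1 + 400 - 4320) = -2897 - 1*(-3919) = -2897 + 3919 = 1022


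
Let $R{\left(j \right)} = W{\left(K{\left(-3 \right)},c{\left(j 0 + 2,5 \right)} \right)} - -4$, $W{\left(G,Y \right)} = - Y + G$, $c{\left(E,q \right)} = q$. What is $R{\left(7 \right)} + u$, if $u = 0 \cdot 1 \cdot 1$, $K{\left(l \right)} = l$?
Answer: $-4$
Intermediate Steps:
$W{\left(G,Y \right)} = G - Y$
$u = 0$ ($u = 0 \cdot 1 = 0$)
$R{\left(j \right)} = -4$ ($R{\left(j \right)} = \left(-3 - 5\right) - -4 = \left(-3 - 5\right) + 4 = -8 + 4 = -4$)
$R{\left(7 \right)} + u = -4 + 0 = -4$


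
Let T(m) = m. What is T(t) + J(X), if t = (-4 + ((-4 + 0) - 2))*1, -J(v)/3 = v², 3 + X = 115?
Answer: -37642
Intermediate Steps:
X = 112 (X = -3 + 115 = 112)
J(v) = -3*v²
t = -10 (t = (-4 + (-4 - 2))*1 = (-4 - 6)*1 = -10*1 = -10)
T(t) + J(X) = -10 - 3*112² = -10 - 3*12544 = -10 - 37632 = -37642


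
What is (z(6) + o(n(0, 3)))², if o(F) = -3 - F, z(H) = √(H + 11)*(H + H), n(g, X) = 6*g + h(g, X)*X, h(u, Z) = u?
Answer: 2457 - 72*√17 ≈ 2160.1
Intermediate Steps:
n(g, X) = 6*g + X*g (n(g, X) = 6*g + g*X = 6*g + X*g)
z(H) = 2*H*√(11 + H) (z(H) = √(11 + H)*(2*H) = 2*H*√(11 + H))
(z(6) + o(n(0, 3)))² = (2*6*√(11 + 6) + (-3 - 0*(6 + 3)))² = (2*6*√17 + (-3 - 0*9))² = (12*√17 + (-3 - 1*0))² = (12*√17 + (-3 + 0))² = (12*√17 - 3)² = (-3 + 12*√17)²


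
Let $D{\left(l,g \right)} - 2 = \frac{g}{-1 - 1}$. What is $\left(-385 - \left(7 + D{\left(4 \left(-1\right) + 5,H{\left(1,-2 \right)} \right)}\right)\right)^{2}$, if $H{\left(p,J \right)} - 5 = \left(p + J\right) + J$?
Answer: $154449$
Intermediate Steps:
$H{\left(p,J \right)} = 5 + p + 2 J$ ($H{\left(p,J \right)} = 5 + \left(\left(p + J\right) + J\right) = 5 + \left(\left(J + p\right) + J\right) = 5 + \left(p + 2 J\right) = 5 + p + 2 J$)
$D{\left(l,g \right)} = 2 - \frac{g}{2}$ ($D{\left(l,g \right)} = 2 + \frac{g}{-1 - 1} = 2 + \frac{g}{-2} = 2 + g \left(- \frac{1}{2}\right) = 2 - \frac{g}{2}$)
$\left(-385 - \left(7 + D{\left(4 \left(-1\right) + 5,H{\left(1,-2 \right)} \right)}\right)\right)^{2} = \left(-385 - \left(9 - \frac{5 + 1 + 2 \left(-2\right)}{2}\right)\right)^{2} = \left(-385 - \left(9 - \frac{5 + 1 - 4}{2}\right)\right)^{2} = \left(-385 - \left(9 - 1\right)\right)^{2} = \left(-385 - 8\right)^{2} = \left(-393\right)^{2} = 154449$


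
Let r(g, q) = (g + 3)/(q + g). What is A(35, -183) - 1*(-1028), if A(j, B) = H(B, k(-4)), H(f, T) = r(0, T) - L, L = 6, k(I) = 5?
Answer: 5113/5 ≈ 1022.6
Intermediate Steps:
r(g, q) = (3 + g)/(g + q)
H(f, T) = -6 + 3/T (H(f, T) = (3 + 0)/(0 + T) - 1*6 = 3/T - 6 = -6 + 3/T)
A(j, B) = -27/5 (A(j, B) = -6 + 3/5 = -6 + 3*(⅕) = -6 + ⅗ = -27/5)
A(35, -183) - 1*(-1028) = -27/5 - 1*(-1028) = -27/5 + 1028 = 5113/5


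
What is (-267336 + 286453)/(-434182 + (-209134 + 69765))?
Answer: -19117/573551 ≈ -0.033331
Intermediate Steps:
(-267336 + 286453)/(-434182 + (-209134 + 69765)) = 19117/(-434182 - 139369) = 19117/(-573551) = 19117*(-1/573551) = -19117/573551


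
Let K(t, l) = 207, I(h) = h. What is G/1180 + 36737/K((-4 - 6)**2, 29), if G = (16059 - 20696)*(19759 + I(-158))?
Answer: -18770846599/244260 ≈ -76848.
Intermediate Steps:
G = -90889837 (G = (16059 - 20696)*(19759 - 158) = -4637*19601 = -90889837)
G/1180 + 36737/K((-4 - 6)**2, 29) = -90889837/1180 + 36737/207 = -18770846599/244260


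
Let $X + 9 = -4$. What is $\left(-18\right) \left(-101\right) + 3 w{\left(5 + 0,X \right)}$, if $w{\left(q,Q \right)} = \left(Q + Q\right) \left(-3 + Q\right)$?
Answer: $3066$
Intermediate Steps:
$X = -13$ ($X = -9 - 4 = -13$)
$w{\left(q,Q \right)} = 2 Q \left(-3 + Q\right)$
$\left(-18\right) \left(-101\right) + 3 w{\left(5 + 0,X \right)} = \left(-18\right) \left(-101\right) + 3 \cdot 2 \left(-13\right) \left(-3 - 13\right) = 1818 + 3 \cdot 2 \left(-13\right) \left(-16\right) = 1818 + 3 \cdot 416 = 1818 + 1248 = 3066$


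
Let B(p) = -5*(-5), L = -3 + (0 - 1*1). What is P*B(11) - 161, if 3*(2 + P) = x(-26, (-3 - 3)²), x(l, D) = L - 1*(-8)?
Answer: -533/3 ≈ -177.67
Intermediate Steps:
L = -4 (L = -3 + (0 - 1) = -3 - 1 = -4)
B(p) = 25
x(l, D) = 4 (x(l, D) = -4 - 1*(-8) = -4 + 8 = 4)
P = -⅔ (P = -2 + (⅓)*4 = -2 + 4/3 = -⅔ ≈ -0.66667)
P*B(11) - 161 = -⅔*25 - 161 = -50/3 - 161 = -533/3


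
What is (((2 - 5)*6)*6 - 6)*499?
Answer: -56886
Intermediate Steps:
(((2 - 5)*6)*6 - 6)*499 = (-3*6*6 - 6)*499 = (-18*6 - 6)*499 = (-108 - 6)*499 = -114*499 = -56886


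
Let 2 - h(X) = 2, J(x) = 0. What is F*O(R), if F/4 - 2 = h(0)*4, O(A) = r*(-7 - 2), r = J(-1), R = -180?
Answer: 0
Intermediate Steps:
h(X) = 0 (h(X) = 2 - 1*2 = 2 - 2 = 0)
r = 0
O(A) = 0 (O(A) = 0*(-7 - 2) = 0*(-9) = 0)
F = 8 (F = 8 + 4*(0*4) = 8 + 4*0 = 8 + 0 = 8)
F*O(R) = 8*0 = 0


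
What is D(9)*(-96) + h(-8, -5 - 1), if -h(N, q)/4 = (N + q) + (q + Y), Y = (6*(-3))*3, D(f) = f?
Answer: -568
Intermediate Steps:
Y = -54 (Y = -18*3 = -54)
h(N, q) = 216 - 8*q - 4*N (h(N, q) = -4*((N + q) + (q - 54)) = -4*((N + q) + (-54 + q)) = -4*(-54 + N + 2*q) = 216 - 8*q - 4*N)
D(9)*(-96) + h(-8, -5 - 1) = 9*(-96) + (216 - 8*(-5 - 1) - 4*(-8)) = -864 + (216 - 8*(-6) + 32) = -864 + (216 + 48 + 32) = -864 + 296 = -568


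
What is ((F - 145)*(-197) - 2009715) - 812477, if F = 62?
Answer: -2805841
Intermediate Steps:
((F - 145)*(-197) - 2009715) - 812477 = ((62 - 145)*(-197) - 2009715) - 812477 = (-83*(-197) - 2009715) - 812477 = (16351 - 2009715) - 812477 = -1993364 - 812477 = -2805841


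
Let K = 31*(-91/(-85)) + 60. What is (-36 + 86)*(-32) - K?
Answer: -143921/85 ≈ -1693.2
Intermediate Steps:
K = 7921/85 (K = 31*(-91*(-1/85)) + 60 = 31*(91/85) + 60 = 2821/85 + 60 = 7921/85 ≈ 93.188)
(-36 + 86)*(-32) - K = (-36 + 86)*(-32) - 1*7921/85 = 50*(-32) - 7921/85 = -1600 - 7921/85 = -143921/85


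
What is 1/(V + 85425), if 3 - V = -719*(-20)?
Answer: 1/71048 ≈ 1.4075e-5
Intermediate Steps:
V = -14377 (V = 3 - (-719)*(-20) = 3 - 1*14380 = 3 - 14380 = -14377)
1/(V + 85425) = 1/(-14377 + 85425) = 1/71048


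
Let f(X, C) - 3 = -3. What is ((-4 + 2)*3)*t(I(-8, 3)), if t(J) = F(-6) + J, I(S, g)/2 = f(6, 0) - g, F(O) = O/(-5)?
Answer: 144/5 ≈ 28.800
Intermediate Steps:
f(X, C) = 0 (f(X, C) = 3 - 3 = 0)
F(O) = -O/5 (F(O) = O*(-⅕) = -O/5)
I(S, g) = -2*g (I(S, g) = 2*(0 - g) = 2*(-g) = -2*g)
t(J) = 6/5 + J (t(J) = -⅕*(-6) + J = 6/5 + J)
((-4 + 2)*3)*t(I(-8, 3)) = ((-4 + 2)*3)*(6/5 - 2*3) = (-2*3)*(6/5 - 6) = -6*(-24/5) = 144/5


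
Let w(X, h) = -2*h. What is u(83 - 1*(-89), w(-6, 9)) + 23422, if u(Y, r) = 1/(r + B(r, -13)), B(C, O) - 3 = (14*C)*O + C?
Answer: 75957547/3243 ≈ 23422.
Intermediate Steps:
B(C, O) = 3 + C + 14*C*O (B(C, O) = 3 + ((14*C)*O + C) = 3 + (14*C*O + C) = 3 + (C + 14*C*O) = 3 + C + 14*C*O)
u(Y, r) = 1/(3 - 180*r) (u(Y, r) = 1/(r + (3 + r + 14*r*(-13))) = 1/(r + (3 + r - 182*r)) = 1/(r + (3 - 181*r)) = 1/(3 - 180*r))
u(83 - 1*(-89), w(-6, 9)) + 23422 = 1/(3*(1 - (-120)*9)) + 23422 = 1/(3*(1 - 60*(-18))) + 23422 = 1/(3*(1 + 1080)) + 23422 = (1/3)/1081 + 23422 = (1/3)*(1/1081) + 23422 = 1/3243 + 23422 = 75957547/3243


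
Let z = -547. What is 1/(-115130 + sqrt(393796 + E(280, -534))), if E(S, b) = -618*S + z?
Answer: -115130/13254696691 - sqrt(220209)/13254696691 ≈ -8.7214e-6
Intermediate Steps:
E(S, b) = -547 - 618*S (E(S, b) = -618*S - 547 = -547 - 618*S)
1/(-115130 + sqrt(393796 + E(280, -534))) = 1/(-115130 + sqrt(393796 + (-547 - 618*280))) = 1/(-115130 + sqrt(393796 + (-547 - 173040))) = 1/(-115130 + sqrt(393796 - 173587)) = 1/(-115130 + sqrt(220209))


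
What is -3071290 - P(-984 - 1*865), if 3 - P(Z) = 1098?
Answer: -3070195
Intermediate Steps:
P(Z) = -1095 (P(Z) = 3 - 1*1098 = 3 - 1098 = -1095)
-3071290 - P(-984 - 1*865) = -3071290 - 1*(-1095) = -3071290 + 1095 = -3070195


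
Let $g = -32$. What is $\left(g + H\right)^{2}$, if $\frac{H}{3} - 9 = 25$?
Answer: $4900$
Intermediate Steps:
$H = 102$ ($H = 27 + 3 \cdot 25 = 27 + 75 = 102$)
$\left(g + H\right)^{2} = \left(-32 + 102\right)^{2} = 70^{2} = 4900$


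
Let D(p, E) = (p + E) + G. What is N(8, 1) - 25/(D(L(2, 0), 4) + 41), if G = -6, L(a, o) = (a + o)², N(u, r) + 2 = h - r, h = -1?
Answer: -197/43 ≈ -4.5814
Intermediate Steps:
N(u, r) = -3 - r (N(u, r) = -2 + (-1 - r) = -3 - r)
D(p, E) = -6 + E + p (D(p, E) = (p + E) - 6 = (E + p) - 6 = -6 + E + p)
N(8, 1) - 25/(D(L(2, 0), 4) + 41) = (-3 - 1*1) - 25/((-6 + 4 + (2 + 0)²) + 41) = (-3 - 1) - 25/((-6 + 4 + 2²) + 41) = -4 - 25/((-6 + 4 + 4) + 41) = -4 - 25/(2 + 41) = -4 - 25/43 = -197/43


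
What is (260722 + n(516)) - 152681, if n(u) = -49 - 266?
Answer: 107726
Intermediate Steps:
n(u) = -315
(260722 + n(516)) - 152681 = (260722 - 315) - 152681 = 260407 - 152681 = 107726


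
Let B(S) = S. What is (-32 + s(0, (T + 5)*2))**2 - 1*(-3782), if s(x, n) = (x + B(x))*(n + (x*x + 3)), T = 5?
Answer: 4806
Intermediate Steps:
s(x, n) = 2*x*(3 + n + x**2) (s(x, n) = (x + x)*(n + (x*x + 3)) = (2*x)*(n + (x**2 + 3)) = (2*x)*(n + (3 + x**2)) = (2*x)*(3 + n + x**2) = 2*x*(3 + n + x**2))
(-32 + s(0, (T + 5)*2))**2 - 1*(-3782) = (-32 + 2*0*(3 + (5 + 5)*2 + 0**2))**2 - 1*(-3782) = (-32 + 2*0*(3 + 10*2 + 0))**2 + 3782 = (-32 + 2*0*(3 + 20 + 0))**2 + 3782 = (-32 + 2*0*23)**2 + 3782 = (-32 + 0)**2 + 3782 = (-32)**2 + 3782 = 1024 + 3782 = 4806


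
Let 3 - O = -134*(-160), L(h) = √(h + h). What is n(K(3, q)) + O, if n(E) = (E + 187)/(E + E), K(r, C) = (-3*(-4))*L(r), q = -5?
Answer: -42873/2 + 187*√6/144 ≈ -21433.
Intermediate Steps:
L(h) = √2*√h (L(h) = √(2*h) = √2*√h)
K(r, C) = 12*√2*√r (K(r, C) = (-3*(-4))*(√2*√r) = 12*(√2*√r) = 12*√2*√r)
n(E) = (187 + E)/(2*E) (n(E) = (187 + E)/((2*E)) = (187 + E)*(1/(2*E)) = (187 + E)/(2*E))
O = -21437 (O = 3 - (-134)*(-160) = 3 - 1*21440 = 3 - 21440 = -21437)
n(K(3, q)) + O = (187 + 12*√2*√3)/(2*((12*√2*√3))) - 21437 = (187 + 12*√6)/(2*((12*√6))) - 21437 = (√6/72)*(187 + 12*√6)/2 - 21437 = √6*(187 + 12*√6)/144 - 21437 = -21437 + √6*(187 + 12*√6)/144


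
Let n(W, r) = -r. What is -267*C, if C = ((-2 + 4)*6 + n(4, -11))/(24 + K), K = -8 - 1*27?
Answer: 6141/11 ≈ 558.27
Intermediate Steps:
K = -35 (K = -8 - 27 = -35)
C = -23/11 (C = ((-2 + 4)*6 - 1*(-11))/(24 - 35) = (2*6 + 11)/(-11) = (12 + 11)*(-1/11) = 23*(-1/11) = -23/11 ≈ -2.0909)
-267*C = -267*(-23/11) = 6141/11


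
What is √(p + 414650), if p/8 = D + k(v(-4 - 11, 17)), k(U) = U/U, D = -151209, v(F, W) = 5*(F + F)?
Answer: I*√795014 ≈ 891.64*I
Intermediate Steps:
v(F, W) = 10*F (v(F, W) = 5*(2*F) = 10*F)
k(U) = 1
p = -1209664 (p = 8*(-151209 + 1) = 8*(-151208) = -1209664)
√(p + 414650) = √(-1209664 + 414650) = √(-795014) = I*√795014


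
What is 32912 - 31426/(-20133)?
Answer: 662648722/20133 ≈ 32914.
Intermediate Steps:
32912 - 31426/(-20133) = 32912 - 31426*(-1)/20133 = 32912 - 1*(-31426/20133) = 32912 + 31426/20133 = 662648722/20133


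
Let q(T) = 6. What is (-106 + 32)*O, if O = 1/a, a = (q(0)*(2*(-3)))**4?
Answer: -37/839808 ≈ -4.4058e-5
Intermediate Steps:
a = 1679616 (a = (6*(2*(-3)))**4 = (6*(-6))**4 = (-36)**4 = 1679616)
O = 1/1679616 ≈ 5.9537e-7
(-106 + 32)*O = (-106 + 32)*(1/1679616) = -74*1/1679616 = -37/839808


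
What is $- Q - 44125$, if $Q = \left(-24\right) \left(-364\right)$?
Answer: $-52861$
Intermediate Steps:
$Q = 8736$
$- Q - 44125 = \left(-1\right) 8736 - 44125 = -8736 - 44125 = -52861$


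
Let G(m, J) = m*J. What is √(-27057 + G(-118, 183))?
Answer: I*√48651 ≈ 220.57*I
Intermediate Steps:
G(m, J) = J*m
√(-27057 + G(-118, 183)) = √(-27057 + 183*(-118)) = √(-27057 - 21594) = √(-48651) = I*√48651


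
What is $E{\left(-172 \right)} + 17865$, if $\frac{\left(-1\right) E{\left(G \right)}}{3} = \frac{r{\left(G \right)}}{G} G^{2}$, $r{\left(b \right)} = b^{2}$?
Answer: $15283209$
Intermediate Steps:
$E{\left(G \right)} = - 3 G^{3}$ ($E{\left(G \right)} = - 3 \frac{G^{2}}{G} G^{2} = - 3 G G^{2} = - 3 G^{3}$)
$E{\left(-172 \right)} + 17865 = - 3 \left(-172\right)^{3} + 17865 = \left(-3\right) \left(-5088448\right) + 17865 = 15265344 + 17865 = 15283209$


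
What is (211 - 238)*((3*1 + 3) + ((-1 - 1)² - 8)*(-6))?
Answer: -810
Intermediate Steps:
(211 - 238)*((3*1 + 3) + ((-1 - 1)² - 8)*(-6)) = -27*((3 + 3) + ((-2)² - 8)*(-6)) = -27*(6 + (4 - 8)*(-6)) = -27*(6 - 4*(-6)) = -27*(6 + 24) = -27*30 = -810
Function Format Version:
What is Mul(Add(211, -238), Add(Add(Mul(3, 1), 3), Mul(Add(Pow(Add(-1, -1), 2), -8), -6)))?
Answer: -810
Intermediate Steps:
Mul(Add(211, -238), Add(Add(Mul(3, 1), 3), Mul(Add(Pow(Add(-1, -1), 2), -8), -6))) = Mul(-27, Add(Add(3, 3), Mul(Add(Pow(-2, 2), -8), -6))) = Mul(-27, Add(6, Mul(Add(4, -8), -6))) = Mul(-27, Add(6, Mul(-4, -6))) = Mul(-27, Add(6, 24)) = Mul(-27, 30) = -810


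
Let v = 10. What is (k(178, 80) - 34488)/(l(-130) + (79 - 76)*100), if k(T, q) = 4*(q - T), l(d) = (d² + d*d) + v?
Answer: -3488/3411 ≈ -1.0226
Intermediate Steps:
l(d) = 10 + 2*d² (l(d) = (d² + d*d) + 10 = (d² + d²) + 10 = 2*d² + 10 = 10 + 2*d²)
k(T, q) = -4*T + 4*q
(k(178, 80) - 34488)/(l(-130) + (79 - 76)*100) = ((-4*178 + 4*80) - 34488)/((10 + 2*(-130)²) + (79 - 76)*100) = ((-712 + 320) - 34488)/((10 + 2*16900) + 3*100) = (-392 - 34488)/((10 + 33800) + 300) = -34880/(33810 + 300) = -34880/34110 = -34880*1/34110 = -3488/3411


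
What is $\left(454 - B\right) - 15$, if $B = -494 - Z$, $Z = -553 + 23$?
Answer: $403$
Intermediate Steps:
$Z = -530$
$B = 36$ ($B = -494 - -530 = -494 + 530 = 36$)
$\left(454 - B\right) - 15 = \left(454 - 36\right) - 15 = 418 - 15 = 403$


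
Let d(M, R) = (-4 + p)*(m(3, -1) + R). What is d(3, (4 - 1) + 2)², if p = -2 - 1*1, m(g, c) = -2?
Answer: 441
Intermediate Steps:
p = -3 (p = -2 - 1 = -3)
d(M, R) = 14 - 7*R (d(M, R) = (-4 - 3)*(-2 + R) = -7*(-2 + R) = 14 - 7*R)
d(3, (4 - 1) + 2)² = (14 - 7*((4 - 1) + 2))² = (14 - 7*(3 + 2))² = (14 - 7*5)² = (14 - 35)² = (-21)² = 441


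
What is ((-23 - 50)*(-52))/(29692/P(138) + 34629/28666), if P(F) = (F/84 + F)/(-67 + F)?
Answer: 212735545880/846111666463 ≈ 0.25143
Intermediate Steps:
P(F) = 85*F/(84*(-67 + F)) (P(F) = (F*(1/84) + F)/(-67 + F) = (F/84 + F)/(-67 + F) = (85*F/84)/(-67 + F) = 85*F/(84*(-67 + F)))
((-23 - 50)*(-52))/(29692/P(138) + 34629/28666) = ((-23 - 50)*(-52))/(29692/(((85/84)*138/(-67 + 138))) + 34629/28666) = (-73*(-52))/(29692/(((85/84)*138/71)) + 34629*(1/28666)) = 3796/(29692/(((85/84)*138*(1/71))) + 34629/28666) = 3796/(29692/(1955/994) + 34629/28666) = 3796/(29692*(994/1955) + 34629/28666) = 3796/(29513848/1955 + 34629/28666) = 3796/(846111666463/56042030) = 3796*(56042030/846111666463) = 212735545880/846111666463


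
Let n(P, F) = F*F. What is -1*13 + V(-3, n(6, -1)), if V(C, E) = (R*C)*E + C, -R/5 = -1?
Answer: -31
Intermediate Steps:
R = 5 (R = -5*(-1) = 5)
n(P, F) = F²
V(C, E) = C + 5*C*E (V(C, E) = (5*C)*E + C = 5*C*E + C = C + 5*C*E)
-1*13 + V(-3, n(6, -1)) = -1*13 - 3*(1 + 5*(-1)²) = -13 - 3*(1 + 5*1) = -13 - 3*(1 + 5) = -13 - 3*6 = -13 - 18 = -31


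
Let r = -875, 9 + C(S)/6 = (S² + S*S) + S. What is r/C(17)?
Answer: -875/3516 ≈ -0.24886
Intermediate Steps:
C(S) = -54 + 6*S + 12*S² (C(S) = -54 + 6*((S² + S*S) + S) = -54 + 6*((S² + S²) + S) = -54 + 6*(2*S² + S) = -54 + 6*(S + 2*S²) = -54 + (6*S + 12*S²) = -54 + 6*S + 12*S²)
r/C(17) = -875/(-54 + 6*17 + 12*17²) = -875/(-54 + 102 + 12*289) = -875/(-54 + 102 + 3468) = -875/3516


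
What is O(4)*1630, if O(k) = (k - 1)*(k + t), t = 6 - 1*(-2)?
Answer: 58680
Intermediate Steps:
t = 8 (t = 6 + 2 = 8)
O(k) = (-1 + k)*(8 + k) (O(k) = (k - 1)*(k + 8) = (-1 + k)*(8 + k))
O(4)*1630 = (-8 + 4² + 7*4)*1630 = (-8 + 16 + 28)*1630 = 36*1630 = 58680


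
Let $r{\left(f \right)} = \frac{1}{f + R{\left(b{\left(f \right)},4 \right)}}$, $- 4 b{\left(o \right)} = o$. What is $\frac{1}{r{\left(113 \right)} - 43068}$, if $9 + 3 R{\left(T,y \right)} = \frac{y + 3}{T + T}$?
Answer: $- \frac{37276}{1605402429} \approx -2.3219 \cdot 10^{-5}$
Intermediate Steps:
$b{\left(o \right)} = - \frac{o}{4}$
$R{\left(T,y \right)} = -3 + \frac{3 + y}{6 T}$ ($R{\left(T,y \right)} = -3 + \frac{\left(y + 3\right) \frac{1}{T + T}}{3} = -3 + \frac{\left(3 + y\right) \frac{1}{2 T}}{3} = -3 + \frac{\frac{1}{2} \frac{1}{T} \left(3 + y\right)}{3} = -3 + \frac{3 + y}{6 T}$)
$r{\left(f \right)} = \frac{1}{f - \frac{2 \left(7 + \frac{9 f}{2}\right)}{3 f}}$ ($r{\left(f \right)} = \frac{1}{f + \frac{3 + 4 - 18 \left(- \frac{f}{4}\right)}{6 \left(- \frac{f}{4}\right)}} = \frac{1}{f + \frac{- \frac{4}{f} \left(3 + 4 + \frac{9 f}{2}\right)}{6}} = \frac{1}{f + \frac{- \frac{4}{f} \left(7 + \frac{9 f}{2}\right)}{6}} = \frac{1}{f - \frac{2 \left(7 + \frac{9 f}{2}\right)}{3 f}}$)
$\frac{1}{r{\left(113 \right)} - 43068} = \frac{1}{3 \cdot 113 \frac{1}{-14 - 1017 + 3 \cdot 113^{2}} - 43068} = \frac{1}{3 \cdot 113 \frac{1}{-14 - 1017 + 3 \cdot 12769} - 43068} = \frac{1}{3 \cdot 113 \frac{1}{-14 - 1017 + 38307} - 43068} = \frac{1}{3 \cdot 113 \cdot \frac{1}{37276} - 43068} = \frac{1}{\frac{339}{37276} - 43068} = \frac{1}{- \frac{1605402429}{37276}} = - \frac{37276}{1605402429}$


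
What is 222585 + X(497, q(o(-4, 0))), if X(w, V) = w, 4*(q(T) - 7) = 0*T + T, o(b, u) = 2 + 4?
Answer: 223082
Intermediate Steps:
o(b, u) = 6
q(T) = 7 + T/4 (q(T) = 7 + (0*T + T)/4 = 7 + (0 + T)/4 = 7 + T/4)
222585 + X(497, q(o(-4, 0))) = 222585 + 497 = 223082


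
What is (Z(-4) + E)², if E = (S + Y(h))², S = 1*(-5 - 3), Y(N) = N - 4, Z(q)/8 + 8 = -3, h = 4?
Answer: 576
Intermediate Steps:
Z(q) = -88 (Z(q) = -64 + 8*(-3) = -64 - 24 = -88)
Y(N) = -4 + N
S = -8 (S = 1*(-8) = -8)
E = 64 (E = (-8 + (-4 + 4))² = (-8 + 0)² = (-8)² = 64)
(Z(-4) + E)² = (-88 + 64)² = (-24)² = 576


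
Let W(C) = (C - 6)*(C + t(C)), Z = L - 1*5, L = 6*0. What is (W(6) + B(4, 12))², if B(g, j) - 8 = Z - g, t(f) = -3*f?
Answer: 1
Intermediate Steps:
L = 0
Z = -5 (Z = 0 - 1*5 = 0 - 5 = -5)
B(g, j) = 3 - g (B(g, j) = 8 + (-5 - g) = 3 - g)
W(C) = -2*C*(-6 + C) (W(C) = (C - 6)*(C - 3*C) = (-6 + C)*(-2*C) = -2*C*(-6 + C))
(W(6) + B(4, 12))² = (2*6*(6 - 1*6) + (3 - 1*4))² = (2*6*(6 - 6) + (3 - 4))² = (2*6*0 - 1)² = (0 - 1)² = (-1)² = 1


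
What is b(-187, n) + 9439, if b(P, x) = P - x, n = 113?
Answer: 9139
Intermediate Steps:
b(-187, n) + 9439 = (-187 - 1*113) + 9439 = (-187 - 113) + 9439 = -300 + 9439 = 9139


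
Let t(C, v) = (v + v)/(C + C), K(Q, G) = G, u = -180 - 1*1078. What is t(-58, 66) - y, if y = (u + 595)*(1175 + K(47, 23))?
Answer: 23033913/29 ≈ 7.9427e+5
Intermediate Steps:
u = -1258 (u = -180 - 1078 = -1258)
y = -794274 (y = (-1258 + 595)*(1175 + 23) = -663*1198 = -794274)
t(C, v) = v/C (t(C, v) = (2*v)/((2*C)) = (2*v)*(1/(2*C)) = v/C)
t(-58, 66) - y = 66/(-58) - 1*(-794274) = 66*(-1/58) + 794274 = -33/29 + 794274 = 23033913/29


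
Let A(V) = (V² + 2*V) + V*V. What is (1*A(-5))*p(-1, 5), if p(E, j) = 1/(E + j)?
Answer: 10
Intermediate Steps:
A(V) = 2*V + 2*V² (A(V) = (V² + 2*V) + V² = 2*V + 2*V²)
(1*A(-5))*p(-1, 5) = (1*(2*(-5)*(1 - 5)))/(-1 + 5) = (1*(2*(-5)*(-4)))/4 = (1*40)*(¼) = 40*(¼) = 10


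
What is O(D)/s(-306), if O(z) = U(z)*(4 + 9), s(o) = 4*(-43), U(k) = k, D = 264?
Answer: -858/43 ≈ -19.953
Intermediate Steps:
s(o) = -172
O(z) = 13*z (O(z) = z*(4 + 9) = z*13 = 13*z)
O(D)/s(-306) = (13*264)/(-172) = 3432*(-1/172) = -858/43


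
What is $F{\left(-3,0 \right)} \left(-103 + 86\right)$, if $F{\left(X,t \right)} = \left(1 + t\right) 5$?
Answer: $-85$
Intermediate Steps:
$F{\left(X,t \right)} = 5 + 5 t$
$F{\left(-3,0 \right)} \left(-103 + 86\right) = \left(5 + 5 \cdot 0\right) \left(-103 + 86\right) = \left(5 + 0\right) \left(-17\right) = 5 \left(-17\right) = -85$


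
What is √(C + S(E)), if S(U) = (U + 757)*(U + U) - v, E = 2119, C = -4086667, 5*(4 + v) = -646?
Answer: √202548855/5 ≈ 2846.4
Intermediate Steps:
v = -666/5 (v = -4 + (⅕)*(-646) = -4 - 646/5 = -666/5 ≈ -133.20)
S(U) = 666/5 + 2*U*(757 + U) (S(U) = (U + 757)*(U + U) - 1*(-666/5) = (757 + U)*(2*U) + 666/5 = 2*U*(757 + U) + 666/5 = 666/5 + 2*U*(757 + U))
√(C + S(E)) = √(-4086667 + (666/5 + 2*2119² + 1514*2119)) = √(-4086667 + (666/5 + 2*4490161 + 3208166)) = √(-4086667 + (666/5 + 8980322 + 3208166)) = √(-4086667 + 60943106/5) = √(40509771/5) = √202548855/5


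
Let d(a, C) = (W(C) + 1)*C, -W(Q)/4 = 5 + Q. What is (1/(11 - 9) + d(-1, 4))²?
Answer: 77841/4 ≈ 19460.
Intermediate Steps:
W(Q) = -20 - 4*Q (W(Q) = -4*(5 + Q) = -20 - 4*Q)
d(a, C) = C*(-19 - 4*C) (d(a, C) = ((-20 - 4*C) + 1)*C = (-19 - 4*C)*C = C*(-19 - 4*C))
(1/(11 - 9) + d(-1, 4))² = (1/(11 - 9) - 1*4*(19 + 4*4))² = (1/2 - 1*4*(19 + 16))² = (½ - 1*4*35)² = (½ - 140)² = (-279/2)² = 77841/4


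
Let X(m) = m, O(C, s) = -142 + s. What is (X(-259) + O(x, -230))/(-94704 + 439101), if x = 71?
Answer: -631/344397 ≈ -0.0018322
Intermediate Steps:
(X(-259) + O(x, -230))/(-94704 + 439101) = (-259 + (-142 - 230))/(-94704 + 439101) = (-259 - 372)/344397 = -631*1/344397 = -631/344397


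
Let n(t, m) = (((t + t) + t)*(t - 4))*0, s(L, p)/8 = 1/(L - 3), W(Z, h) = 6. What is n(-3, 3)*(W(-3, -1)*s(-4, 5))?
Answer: 0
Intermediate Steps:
s(L, p) = 8/(-3 + L) (s(L, p) = 8/(L - 3) = 8/(-3 + L))
n(t, m) = 0 (n(t, m) = ((2*t + t)*(-4 + t))*0 = ((3*t)*(-4 + t))*0 = (3*t*(-4 + t))*0 = 0)
n(-3, 3)*(W(-3, -1)*s(-4, 5)) = 0*(6*(8/(-3 - 4))) = 0*(6*(8/(-7))) = 0*(6*(8*(-⅐))) = 0*(6*(-8/7)) = 0*(-48/7) = 0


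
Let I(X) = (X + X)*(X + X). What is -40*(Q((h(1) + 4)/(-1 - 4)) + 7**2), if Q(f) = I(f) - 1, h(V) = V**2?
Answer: -2080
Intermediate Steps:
I(X) = 4*X**2 (I(X) = (2*X)*(2*X) = 4*X**2)
Q(f) = -1 + 4*f**2 (Q(f) = 4*f**2 - 1 = -1 + 4*f**2)
-40*(Q((h(1) + 4)/(-1 - 4)) + 7**2) = -40*((-1 + 4*((1**2 + 4)/(-1 - 4))**2) + 7**2) = -40*((-1 + 4*((1 + 4)/(-5))**2) + 49) = -40*((-1 + 4*(5*(-1/5))**2) + 49) = -40*((-1 + 4*(-1)**2) + 49) = -40*((-1 + 4*1) + 49) = -40*((-1 + 4) + 49) = -40*(3 + 49) = -40*52 = -2080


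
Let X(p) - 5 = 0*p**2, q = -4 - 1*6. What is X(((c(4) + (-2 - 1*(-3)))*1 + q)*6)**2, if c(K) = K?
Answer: 25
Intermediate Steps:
q = -10 (q = -4 - 6 = -10)
X(p) = 5 (X(p) = 5 + 0*p**2 = 5 + 0 = 5)
X(((c(4) + (-2 - 1*(-3)))*1 + q)*6)**2 = 5**2 = 25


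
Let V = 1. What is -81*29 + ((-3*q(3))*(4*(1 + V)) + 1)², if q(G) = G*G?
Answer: 43876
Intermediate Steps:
q(G) = G²
-81*29 + ((-3*q(3))*(4*(1 + V)) + 1)² = -81*29 + ((-3*3²)*(4*(1 + 1)) + 1)² = -2349 + ((-3*9)*(4*2) + 1)² = -2349 + (-27*8 + 1)² = -2349 + (-216 + 1)² = -2349 + (-215)² = -2349 + 46225 = 43876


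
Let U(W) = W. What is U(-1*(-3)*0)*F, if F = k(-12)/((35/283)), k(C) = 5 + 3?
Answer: 0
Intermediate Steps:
k(C) = 8
F = 2264/35 (F = 8/((35/283)) = 8/((35*(1/283))) = 8/(35/283) = 8*(283/35) = 2264/35 ≈ 64.686)
U(-1*(-3)*0)*F = (-1*(-3)*0)*(2264/35) = (3*0)*(2264/35) = 0*(2264/35) = 0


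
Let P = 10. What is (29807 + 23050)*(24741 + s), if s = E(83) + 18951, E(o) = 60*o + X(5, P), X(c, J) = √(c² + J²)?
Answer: 2572655904 + 264285*√5 ≈ 2.5732e+9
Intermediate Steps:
X(c, J) = √(J² + c²)
E(o) = 5*√5 + 60*o (E(o) = 60*o + √(10² + 5²) = 60*o + √(100 + 25) = 60*o + √125 = 60*o + 5*√5 = 5*√5 + 60*o)
s = 23931 + 5*√5 (s = (5*√5 + 60*83) + 18951 = (5*√5 + 4980) + 18951 = (4980 + 5*√5) + 18951 = 23931 + 5*√5 ≈ 23942.)
(29807 + 23050)*(24741 + s) = (29807 + 23050)*(24741 + (23931 + 5*√5)) = 52857*(48672 + 5*√5) = 2572655904 + 264285*√5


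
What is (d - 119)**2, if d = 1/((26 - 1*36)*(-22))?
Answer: 685340041/48400 ≈ 14160.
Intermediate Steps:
d = 1/220 (d = -1/22/(26 - 36) = -1/22/(-10) = -1/10*(-1/22) = 1/220 ≈ 0.0045455)
(d - 119)**2 = (1/220 - 119)**2 = (-26179/220)**2 = 685340041/48400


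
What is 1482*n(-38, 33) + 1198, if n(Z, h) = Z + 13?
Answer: -35852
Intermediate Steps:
n(Z, h) = 13 + Z
1482*n(-38, 33) + 1198 = 1482*(13 - 38) + 1198 = 1482*(-25) + 1198 = -37050 + 1198 = -35852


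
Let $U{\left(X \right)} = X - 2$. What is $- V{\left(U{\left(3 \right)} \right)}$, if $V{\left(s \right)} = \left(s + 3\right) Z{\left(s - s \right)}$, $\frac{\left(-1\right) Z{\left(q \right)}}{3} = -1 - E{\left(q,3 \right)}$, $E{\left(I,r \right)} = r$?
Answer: $-48$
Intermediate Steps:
$Z{\left(q \right)} = 12$ ($Z{\left(q \right)} = - 3 \left(-1 - 3\right) = \left(-3\right) \left(-4\right) = 12$)
$U{\left(X \right)} = -2 + X$
$V{\left(s \right)} = 36 + 12 s$ ($V{\left(s \right)} = \left(s + 3\right) 12 = \left(3 + s\right) 12 = 36 + 12 s$)
$- V{\left(U{\left(3 \right)} \right)} = - (36 + 12 \left(-2 + 3\right)) = - (36 + 12 \cdot 1) = - (36 + 12) = \left(-1\right) 48 = -48$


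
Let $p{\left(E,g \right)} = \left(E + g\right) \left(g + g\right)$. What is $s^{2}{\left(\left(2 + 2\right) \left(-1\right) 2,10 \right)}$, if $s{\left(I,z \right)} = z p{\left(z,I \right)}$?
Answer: $102400$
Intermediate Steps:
$p{\left(E,g \right)} = 2 g \left(E + g\right)$ ($p{\left(E,g \right)} = \left(E + g\right) 2 g = 2 g \left(E + g\right)$)
$s{\left(I,z \right)} = 2 I z \left(I + z\right)$ ($s{\left(I,z \right)} = z 2 I \left(z + I\right) = z 2 I \left(I + z\right) = 2 I z \left(I + z\right)$)
$s^{2}{\left(\left(2 + 2\right) \left(-1\right) 2,10 \right)} = \left(2 \left(2 + 2\right) \left(-1\right) 2 \cdot 10 \left(\left(2 + 2\right) \left(-1\right) 2 + 10\right)\right)^{2} = \left(2 \cdot 4 \left(-1\right) 2 \cdot 10 \left(4 \left(-1\right) 2 + 10\right)\right)^{2} = \left(2 \left(\left(-4\right) 2\right) 10 \left(\left(-4\right) 2 + 10\right)\right)^{2} = \left(2 \left(-8\right) 10 \left(-8 + 10\right)\right)^{2} = \left(2 \left(-8\right) 10 \cdot 2\right)^{2} = \left(-320\right)^{2} = 102400$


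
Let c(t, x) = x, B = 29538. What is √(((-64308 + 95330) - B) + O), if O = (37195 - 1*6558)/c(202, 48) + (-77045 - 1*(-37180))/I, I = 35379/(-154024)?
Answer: √390914400467887/47172 ≈ 419.14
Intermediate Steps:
I = -35379/154024 (I = 35379*(-1/154024) = -35379/154024 ≈ -0.22970)
O = 98603970301/566064 (O = (37195 - 1*6558)/48 + (-77045 - 1*(-37180))/(-35379/154024) = (37195 - 6558)*(1/48) + (-77045 + 37180)*(-154024/35379) = 30637*(1/48) - 39865*(-154024/35379) = 30637/48 + 6140166760/35379 = 98603970301/566064 ≈ 1.7419e+5)
√(((-64308 + 95330) - B) + O) = √(((-64308 + 95330) - 1*29538) + 98603970301/566064) = √((31022 - 29538) + 98603970301/566064) = √(1484 + 98603970301/566064) = √(99444009277/566064) = √390914400467887/47172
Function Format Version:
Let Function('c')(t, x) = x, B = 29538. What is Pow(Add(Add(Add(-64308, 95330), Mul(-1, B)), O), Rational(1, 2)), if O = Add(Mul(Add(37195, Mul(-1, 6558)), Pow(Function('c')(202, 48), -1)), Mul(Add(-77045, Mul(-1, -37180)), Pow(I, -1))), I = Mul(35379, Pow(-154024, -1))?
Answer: Mul(Rational(1, 47172), Pow(390914400467887, Rational(1, 2))) ≈ 419.14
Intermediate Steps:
I = Rational(-35379, 154024) (I = Mul(35379, Rational(-1, 154024)) = Rational(-35379, 154024) ≈ -0.22970)
O = Rational(98603970301, 566064) (O = Add(Mul(Add(37195, Mul(-1, 6558)), Pow(48, -1)), Mul(Add(-77045, Mul(-1, -37180)), Pow(Rational(-35379, 154024), -1))) = Add(Mul(Add(37195, -6558), Rational(1, 48)), Mul(Add(-77045, 37180), Rational(-154024, 35379))) = Add(Mul(30637, Rational(1, 48)), Mul(-39865, Rational(-154024, 35379))) = Add(Rational(30637, 48), Rational(6140166760, 35379)) = Rational(98603970301, 566064) ≈ 1.7419e+5)
Pow(Add(Add(Add(-64308, 95330), Mul(-1, B)), O), Rational(1, 2)) = Pow(Add(Add(Add(-64308, 95330), Mul(-1, 29538)), Rational(98603970301, 566064)), Rational(1, 2)) = Pow(Add(Add(31022, -29538), Rational(98603970301, 566064)), Rational(1, 2)) = Pow(Add(1484, Rational(98603970301, 566064)), Rational(1, 2)) = Pow(Rational(99444009277, 566064), Rational(1, 2)) = Mul(Rational(1, 47172), Pow(390914400467887, Rational(1, 2)))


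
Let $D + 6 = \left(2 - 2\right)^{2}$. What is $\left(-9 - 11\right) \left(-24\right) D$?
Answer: $-2880$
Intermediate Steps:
$D = -6$ ($D = -6 + \left(2 - 2\right)^{2} = -6 + 0^{2} = -6 + 0 = -6$)
$\left(-9 - 11\right) \left(-24\right) D = \left(-9 - 11\right) \left(-24\right) \left(-6\right) = \left(-20\right) \left(-24\right) \left(-6\right) = 480 \left(-6\right) = -2880$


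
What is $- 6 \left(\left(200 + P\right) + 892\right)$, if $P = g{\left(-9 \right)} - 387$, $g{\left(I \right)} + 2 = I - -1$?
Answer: $-4170$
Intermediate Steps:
$g{\left(I \right)} = -1 + I$ ($g{\left(I \right)} = -2 + \left(I - -1\right) = -2 + \left(I + 1\right) = -2 + \left(1 + I\right) = -1 + I$)
$P = -397$ ($P = \left(-1 - 9\right) - 387 = -10 - 387 = -397$)
$- 6 \left(\left(200 + P\right) + 892\right) = - 6 \left(\left(200 - 397\right) + 892\right) = - 6 \left(-197 + 892\right) = \left(-6\right) 695 = -4170$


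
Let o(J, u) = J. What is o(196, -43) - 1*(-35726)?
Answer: 35922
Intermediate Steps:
o(196, -43) - 1*(-35726) = 196 - 1*(-35726) = 196 + 35726 = 35922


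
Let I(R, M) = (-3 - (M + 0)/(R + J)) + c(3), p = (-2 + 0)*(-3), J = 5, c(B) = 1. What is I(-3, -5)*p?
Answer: 3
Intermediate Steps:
p = 6 (p = -2*(-3) = 6)
I(R, M) = -2 - M/(5 + R) (I(R, M) = (-3 - (M + 0)/(R + 5)) + 1 = (-3 - M/(5 + R)) + 1 = -2 - M/(5 + R))
I(-3, -5)*p = ((-10 - 1*(-5) - 2*(-3))/(5 - 3))*6 = ((-10 + 5 + 6)/2)*6 = ((1/2)*1)*6 = (1/2)*6 = 3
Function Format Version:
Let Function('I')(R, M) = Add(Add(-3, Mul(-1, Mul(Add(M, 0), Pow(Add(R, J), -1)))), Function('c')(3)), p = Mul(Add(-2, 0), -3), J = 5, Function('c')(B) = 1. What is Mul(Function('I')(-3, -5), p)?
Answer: 3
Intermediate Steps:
p = 6 (p = Mul(-2, -3) = 6)
Function('I')(R, M) = Add(-2, Mul(-1, M, Pow(Add(5, R), -1))) (Function('I')(R, M) = Add(Add(-3, Mul(-1, Mul(Add(M, 0), Pow(Add(R, 5), -1)))), 1) = Add(Add(-3, Mul(-1, Mul(M, Pow(Add(5, R), -1)))), 1) = Add(Add(-3, Mul(-1, M, Pow(Add(5, R), -1))), 1) = Add(-2, Mul(-1, M, Pow(Add(5, R), -1))))
Mul(Function('I')(-3, -5), p) = Mul(Mul(Pow(Add(5, -3), -1), Add(-10, Mul(-1, -5), Mul(-2, -3))), 6) = Mul(Mul(Pow(2, -1), Add(-10, 5, 6)), 6) = Mul(Mul(Rational(1, 2), 1), 6) = Mul(Rational(1, 2), 6) = 3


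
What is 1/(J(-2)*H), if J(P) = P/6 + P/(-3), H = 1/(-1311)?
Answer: -3933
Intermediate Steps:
H = -1/1311 ≈ -0.00076278
J(P) = -P/6 (J(P) = P*(1/6) + P*(-1/3) = P/6 - P/3 = -P/6)
1/(J(-2)*H) = 1/(-1/6*(-2)*(-1/1311)) = 1/((1/3)*(-1/1311)) = 1/(-1/3933) = -3933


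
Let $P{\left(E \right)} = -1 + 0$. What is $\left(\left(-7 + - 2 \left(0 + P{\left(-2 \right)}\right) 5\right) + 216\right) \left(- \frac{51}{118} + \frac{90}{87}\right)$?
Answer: $\frac{451359}{3422} \approx 131.9$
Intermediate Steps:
$P{\left(E \right)} = -1$
$\left(\left(-7 + - 2 \left(0 + P{\left(-2 \right)}\right) 5\right) + 216\right) \left(- \frac{51}{118} + \frac{90}{87}\right) = \left(\left(-7 + - 2 \left(0 - 1\right) 5\right) + 216\right) \left(- \frac{51}{118} + \frac{90}{87}\right) = \left(\left(-7 + \left(-2\right) \left(-1\right) 5\right) + 216\right) \left(\left(-51\right) \frac{1}{118} + 90 \cdot \frac{1}{87}\right) = \left(\left(-7 + 2 \cdot 5\right) + 216\right) \left(- \frac{51}{118} + \frac{30}{29}\right) = \left(\left(-7 + 10\right) + 216\right) \frac{2061}{3422} = \left(3 + 216\right) \frac{2061}{3422} = 219 \cdot \frac{2061}{3422} = \frac{451359}{3422}$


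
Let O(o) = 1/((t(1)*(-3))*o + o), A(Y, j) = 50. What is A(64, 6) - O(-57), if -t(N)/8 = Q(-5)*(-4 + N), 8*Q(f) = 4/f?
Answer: 116855/2337 ≈ 50.002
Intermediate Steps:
Q(f) = 1/(2*f) (Q(f) = (4/f)/8 = 1/(2*f))
t(N) = -16/5 + 4*N/5 (t(N) = -8*(½)/(-5)*(-4 + N) = -8*(½)*(-⅕)*(-4 + N) = -(-4)*(-4 + N)/5 = -8*(⅖ - N/10) = -16/5 + 4*N/5)
O(o) = 5/(41*o) (O(o) = 1/(((-16/5 + (⅘)*1)*(-3))*o + o) = 1/(((-16/5 + ⅘)*(-3))*o + o) = 1/((-12/5*(-3))*o + o) = 1/(36*o/5 + o) = 1/(41*o/5) = 5/(41*o))
A(64, 6) - O(-57) = 50 - 5/(41*(-57)) = 50 - 5*(-1)/(41*57) = 50 - 1*(-5/2337) = 50 + 5/2337 = 116855/2337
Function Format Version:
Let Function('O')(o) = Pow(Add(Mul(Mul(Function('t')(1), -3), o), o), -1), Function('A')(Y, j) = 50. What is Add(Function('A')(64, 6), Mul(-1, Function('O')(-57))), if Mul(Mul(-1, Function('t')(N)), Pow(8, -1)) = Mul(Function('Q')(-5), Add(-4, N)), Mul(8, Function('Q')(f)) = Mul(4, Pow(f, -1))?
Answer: Rational(116855, 2337) ≈ 50.002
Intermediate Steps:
Function('Q')(f) = Mul(Rational(1, 2), Pow(f, -1)) (Function('Q')(f) = Mul(Rational(1, 8), Mul(4, Pow(f, -1))) = Mul(Rational(1, 2), Pow(f, -1)))
Function('t')(N) = Add(Rational(-16, 5), Mul(Rational(4, 5), N)) (Function('t')(N) = Mul(-8, Mul(Mul(Rational(1, 2), Pow(-5, -1)), Add(-4, N))) = Mul(-8, Mul(Mul(Rational(1, 2), Rational(-1, 5)), Add(-4, N))) = Mul(-8, Mul(Rational(-1, 10), Add(-4, N))) = Mul(-8, Add(Rational(2, 5), Mul(Rational(-1, 10), N))) = Add(Rational(-16, 5), Mul(Rational(4, 5), N)))
Function('O')(o) = Mul(Rational(5, 41), Pow(o, -1)) (Function('O')(o) = Pow(Add(Mul(Mul(Add(Rational(-16, 5), Mul(Rational(4, 5), 1)), -3), o), o), -1) = Pow(Add(Mul(Mul(Add(Rational(-16, 5), Rational(4, 5)), -3), o), o), -1) = Pow(Add(Mul(Mul(Rational(-12, 5), -3), o), o), -1) = Pow(Add(Mul(Rational(36, 5), o), o), -1) = Pow(Mul(Rational(41, 5), o), -1) = Mul(Rational(5, 41), Pow(o, -1)))
Add(Function('A')(64, 6), Mul(-1, Function('O')(-57))) = Add(50, Mul(-1, Mul(Rational(5, 41), Pow(-57, -1)))) = Add(50, Mul(-1, Mul(Rational(5, 41), Rational(-1, 57)))) = Add(50, Mul(-1, Rational(-5, 2337))) = Add(50, Rational(5, 2337)) = Rational(116855, 2337)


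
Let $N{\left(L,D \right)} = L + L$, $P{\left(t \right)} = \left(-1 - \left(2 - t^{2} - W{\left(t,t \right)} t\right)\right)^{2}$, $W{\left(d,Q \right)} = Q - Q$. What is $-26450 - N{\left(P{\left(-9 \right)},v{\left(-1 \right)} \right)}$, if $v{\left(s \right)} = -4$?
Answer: $-38618$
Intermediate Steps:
$W{\left(d,Q \right)} = 0$
$P{\left(t \right)} = \left(-3 + t^{2}\right)^{2}$ ($P{\left(t \right)} = \left(-1 + \left(\left(t^{2} + 0 t\right) - 2\right)\right)^{2} = \left(-1 + \left(\left(t^{2} + 0\right) - 2\right)\right)^{2} = \left(-1 + \left(t^{2} - 2\right)\right)^{2} = \left(-1 + \left(-2 + t^{2}\right)\right)^{2} = \left(-3 + t^{2}\right)^{2}$)
$N{\left(L,D \right)} = 2 L$
$-26450 - N{\left(P{\left(-9 \right)},v{\left(-1 \right)} \right)} = -26450 - 2 \left(-3 + \left(-9\right)^{2}\right)^{2} = -26450 - 2 \left(-3 + 81\right)^{2} = -26450 - 2 \cdot 78^{2} = -26450 - 2 \cdot 6084 = -26450 - 12168 = -38618$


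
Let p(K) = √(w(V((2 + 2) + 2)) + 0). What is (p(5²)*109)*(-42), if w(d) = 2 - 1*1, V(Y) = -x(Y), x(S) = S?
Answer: -4578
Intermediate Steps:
V(Y) = -Y
w(d) = 1 (w(d) = 2 - 1 = 1)
p(K) = 1 (p(K) = √(1 + 0) = √1 = 1)
(p(5²)*109)*(-42) = (1*109)*(-42) = 109*(-42) = -4578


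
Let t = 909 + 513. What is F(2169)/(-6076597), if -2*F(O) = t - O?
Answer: -747/12153194 ≈ -6.1465e-5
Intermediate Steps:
t = 1422
F(O) = -711 + O/2 (F(O) = -(1422 - O)/2 = -711 + O/2)
F(2169)/(-6076597) = (-711 + (½)*2169)/(-6076597) = (-711 + 2169/2)*(-1/6076597) = (747/2)*(-1/6076597) = -747/12153194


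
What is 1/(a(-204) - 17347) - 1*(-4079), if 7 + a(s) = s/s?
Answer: 70782886/17353 ≈ 4079.0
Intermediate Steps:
a(s) = -6 (a(s) = -7 + s/s = -7 + 1 = -6)
1/(a(-204) - 17347) - 1*(-4079) = 1/(-6 - 17347) - 1*(-4079) = 1/(-17353) + 4079 = -1/17353 + 4079 = 70782886/17353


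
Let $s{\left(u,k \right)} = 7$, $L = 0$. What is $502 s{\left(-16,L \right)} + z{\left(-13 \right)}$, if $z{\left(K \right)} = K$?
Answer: $3501$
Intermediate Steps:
$502 s{\left(-16,L \right)} + z{\left(-13 \right)} = 502 \cdot 7 - 13 = 3514 - 13 = 3501$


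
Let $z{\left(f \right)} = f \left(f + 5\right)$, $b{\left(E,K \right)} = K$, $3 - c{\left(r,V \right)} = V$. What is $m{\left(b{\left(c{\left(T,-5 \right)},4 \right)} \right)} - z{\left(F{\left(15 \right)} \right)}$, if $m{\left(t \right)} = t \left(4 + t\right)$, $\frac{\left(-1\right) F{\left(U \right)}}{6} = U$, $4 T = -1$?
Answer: $-7618$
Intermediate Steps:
$T = - \frac{1}{4}$ ($T = \frac{1}{4} \left(-1\right) = - \frac{1}{4} \approx -0.25$)
$c{\left(r,V \right)} = 3 - V$
$F{\left(U \right)} = - 6 U$
$z{\left(f \right)} = f \left(5 + f\right)$
$m{\left(b{\left(c{\left(T,-5 \right)},4 \right)} \right)} - z{\left(F{\left(15 \right)} \right)} = 4 \left(4 + 4\right) - \left(-6\right) 15 \left(5 - 90\right) = 4 \cdot 8 - - 90 \left(5 - 90\right) = 32 - \left(-90\right) \left(-85\right) = 32 - 7650 = -7618$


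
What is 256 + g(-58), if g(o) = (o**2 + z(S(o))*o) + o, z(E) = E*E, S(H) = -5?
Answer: 2112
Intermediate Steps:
z(E) = E**2
g(o) = o**2 + 26*o (g(o) = (o**2 + (-5)**2*o) + o = (o**2 + 25*o) + o = o**2 + 26*o)
256 + g(-58) = 256 - 58*(26 - 58) = 256 - 58*(-32) = 256 + 1856 = 2112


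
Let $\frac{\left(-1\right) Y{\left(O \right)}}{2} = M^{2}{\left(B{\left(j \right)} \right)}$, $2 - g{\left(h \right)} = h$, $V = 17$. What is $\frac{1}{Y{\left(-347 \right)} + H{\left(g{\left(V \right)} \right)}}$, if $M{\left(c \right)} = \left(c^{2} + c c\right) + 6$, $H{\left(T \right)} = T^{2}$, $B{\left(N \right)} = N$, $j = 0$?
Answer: $\frac{1}{153} \approx 0.0065359$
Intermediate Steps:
$g{\left(h \right)} = 2 - h$
$M{\left(c \right)} = 6 + 2 c^{2}$ ($M{\left(c \right)} = \left(c^{2} + c^{2}\right) + 6 = 2 c^{2} + 6 = 6 + 2 c^{2}$)
$Y{\left(O \right)} = -72$ ($Y{\left(O \right)} = - 2 \left(6 + 2 \cdot 0^{2}\right)^{2} = - 2 \left(6 + 2 \cdot 0\right)^{2} = - 2 \left(6 + 0\right)^{2} = - 2 \cdot 6^{2} = \left(-2\right) 36 = -72$)
$\frac{1}{Y{\left(-347 \right)} + H{\left(g{\left(V \right)} \right)}} = \frac{1}{-72 + \left(2 - 17\right)^{2}} = \frac{1}{-72 + \left(-15\right)^{2}} = \frac{1}{-72 + 225} = \frac{1}{153}$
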